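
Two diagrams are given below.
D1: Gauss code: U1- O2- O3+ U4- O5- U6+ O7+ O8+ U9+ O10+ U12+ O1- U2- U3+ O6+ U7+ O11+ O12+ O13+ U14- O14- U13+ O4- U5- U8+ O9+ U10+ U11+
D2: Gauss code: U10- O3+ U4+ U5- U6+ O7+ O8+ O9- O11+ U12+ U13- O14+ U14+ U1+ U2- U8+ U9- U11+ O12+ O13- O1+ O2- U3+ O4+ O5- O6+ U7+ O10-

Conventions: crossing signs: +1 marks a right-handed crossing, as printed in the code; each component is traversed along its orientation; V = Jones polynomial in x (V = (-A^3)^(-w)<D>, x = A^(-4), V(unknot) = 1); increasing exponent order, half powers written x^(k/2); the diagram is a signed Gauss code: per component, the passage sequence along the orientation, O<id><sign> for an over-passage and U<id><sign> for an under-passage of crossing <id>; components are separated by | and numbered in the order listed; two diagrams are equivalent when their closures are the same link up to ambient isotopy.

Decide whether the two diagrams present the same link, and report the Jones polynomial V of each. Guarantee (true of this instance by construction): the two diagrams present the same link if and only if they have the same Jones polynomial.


same link: no
V(D1) = x - x^2 + 2x^3 - x^4 + x^5 - x^6  [14 crossings, <D> = -A^-12 + A^-8 - A^-4 + 2 - A^4 + A^8, w = +4]
D2 (bracket -A^-4 + 1 + A^8; 14 crossings at w = +4): V = x + x^3 - x^4
note: comparing 2 Jones polynomials yields 2 groups


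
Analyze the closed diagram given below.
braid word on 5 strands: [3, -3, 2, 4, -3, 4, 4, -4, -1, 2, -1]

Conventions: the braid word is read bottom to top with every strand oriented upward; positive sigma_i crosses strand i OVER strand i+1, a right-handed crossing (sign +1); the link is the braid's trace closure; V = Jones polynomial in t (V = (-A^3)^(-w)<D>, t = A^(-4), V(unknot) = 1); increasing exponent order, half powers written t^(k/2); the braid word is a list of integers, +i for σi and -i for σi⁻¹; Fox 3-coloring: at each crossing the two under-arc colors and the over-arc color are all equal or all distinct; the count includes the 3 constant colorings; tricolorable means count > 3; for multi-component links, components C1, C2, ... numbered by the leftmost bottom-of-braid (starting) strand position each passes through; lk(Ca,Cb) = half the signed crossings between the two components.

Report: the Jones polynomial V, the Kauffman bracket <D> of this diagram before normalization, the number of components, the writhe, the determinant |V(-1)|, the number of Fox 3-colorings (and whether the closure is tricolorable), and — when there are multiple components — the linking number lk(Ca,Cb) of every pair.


Jones polynomial: V(t) = -t^(-3/2) + t^(-1/2) - 2t^(1/2) + 2t^(3/2) - 2t^(5/2) + t^(7/2) - t^(9/2)
<D> = A^-15 - A^-11 + 2A^-7 - 2A^-3 + 2A - A^5 + A^9; writhe +1
components 2, writhe +1 (11 crossings)
linking number lk(C1,C2) = +1
3-colorings: 3 of 3^11, det 10 — not tricolorable
note: the word shrinks to σ2 σ4 σ3⁻¹ σ4 σ1⁻¹ σ2 σ1⁻¹ after cancelling


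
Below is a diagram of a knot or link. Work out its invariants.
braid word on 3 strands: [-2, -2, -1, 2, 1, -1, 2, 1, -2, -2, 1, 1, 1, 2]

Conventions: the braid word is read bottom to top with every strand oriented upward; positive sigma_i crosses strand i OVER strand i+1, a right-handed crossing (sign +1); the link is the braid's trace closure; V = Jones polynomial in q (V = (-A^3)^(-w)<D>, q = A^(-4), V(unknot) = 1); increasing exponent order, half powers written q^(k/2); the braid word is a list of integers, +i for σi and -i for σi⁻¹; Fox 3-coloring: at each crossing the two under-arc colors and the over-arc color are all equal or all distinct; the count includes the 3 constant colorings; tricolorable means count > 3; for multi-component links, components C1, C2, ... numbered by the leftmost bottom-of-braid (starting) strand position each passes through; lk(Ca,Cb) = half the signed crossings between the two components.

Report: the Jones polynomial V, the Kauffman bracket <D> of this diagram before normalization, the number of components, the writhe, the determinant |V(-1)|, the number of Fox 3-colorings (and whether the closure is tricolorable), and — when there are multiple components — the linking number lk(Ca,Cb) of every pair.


V(q) = -q^-2 + q^-1 - 1 + 3q - 2q^2 + 3q^3 - 2q^4 + q^5 - q^6
bracket: -A^-18 + A^-14 - 2A^-10 + 3A^-6 - 2A^-2 + 3A^2 - A^6 + A^10 - A^14, w = +2
1 component, writhe +2, over 14 crossings
det 15, colorings 9 of 3^14 — tricolorable
observation: det 15 = |V(-1)|; divisible by 3, so tricolorable


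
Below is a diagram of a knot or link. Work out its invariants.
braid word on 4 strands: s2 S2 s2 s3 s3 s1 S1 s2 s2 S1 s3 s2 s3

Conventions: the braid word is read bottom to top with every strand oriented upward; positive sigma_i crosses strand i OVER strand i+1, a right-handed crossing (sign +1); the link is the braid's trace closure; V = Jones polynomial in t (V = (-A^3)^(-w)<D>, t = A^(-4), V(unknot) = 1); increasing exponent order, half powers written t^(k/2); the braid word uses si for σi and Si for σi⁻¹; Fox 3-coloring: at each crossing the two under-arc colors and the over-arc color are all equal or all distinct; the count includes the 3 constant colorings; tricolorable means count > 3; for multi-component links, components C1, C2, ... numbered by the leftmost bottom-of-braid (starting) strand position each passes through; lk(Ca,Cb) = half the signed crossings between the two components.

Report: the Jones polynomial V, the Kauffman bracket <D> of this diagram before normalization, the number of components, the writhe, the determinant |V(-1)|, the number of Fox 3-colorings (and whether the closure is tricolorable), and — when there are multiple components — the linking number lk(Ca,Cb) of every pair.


V = t^3 + t^5 - t^8
<D> = A^-11 - A - A^9 (w = +7)
1 component over 13 crossings, w = +7
9 Fox colorings among 3^13, |V(-1)| = 3: tricolorable
why: the span of V is 5, forcing >= 5 crossings in any diagram


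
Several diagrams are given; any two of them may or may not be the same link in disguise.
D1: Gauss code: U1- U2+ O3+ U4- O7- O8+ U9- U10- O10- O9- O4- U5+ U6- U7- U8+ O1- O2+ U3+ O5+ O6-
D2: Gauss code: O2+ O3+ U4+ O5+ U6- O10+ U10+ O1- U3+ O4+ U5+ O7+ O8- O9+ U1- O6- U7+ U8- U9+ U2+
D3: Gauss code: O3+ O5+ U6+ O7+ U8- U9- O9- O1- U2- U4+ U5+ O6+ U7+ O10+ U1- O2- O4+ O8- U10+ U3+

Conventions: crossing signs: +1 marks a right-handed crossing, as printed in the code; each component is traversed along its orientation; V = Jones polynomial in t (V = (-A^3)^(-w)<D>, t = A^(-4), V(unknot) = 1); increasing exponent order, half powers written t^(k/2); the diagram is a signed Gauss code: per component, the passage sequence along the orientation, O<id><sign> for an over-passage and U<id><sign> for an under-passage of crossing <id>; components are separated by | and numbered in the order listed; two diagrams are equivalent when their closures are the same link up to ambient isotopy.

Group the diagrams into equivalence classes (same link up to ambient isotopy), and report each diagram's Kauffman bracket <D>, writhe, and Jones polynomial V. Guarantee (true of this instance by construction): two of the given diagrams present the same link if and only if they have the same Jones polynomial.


equivalence classes: {D1} | {D2, D3}
D1 (bracket A^-6; 10 crossings at w = -2): V = 1
D2 (bracket A^-8 - 2A^-4 + 2 - 2A^4 + 2A^8 - A^12 + A^16; 10 crossings at w = +4): V = t^-1 - 1 + 2t - 2t^2 + 2t^3 - 2t^4 + t^5
V(D3) = t^-1 - 1 + 2t - 2t^2 + 2t^3 - 2t^4 + t^5  [10 crossings, <D> = A^-14 - 2A^-10 + 2A^-6 - 2A^-2 + 2A^2 - A^6 + A^10, w = +2]
key observation: V(t) takes 2 values over 3 diagrams, fixing the grouping


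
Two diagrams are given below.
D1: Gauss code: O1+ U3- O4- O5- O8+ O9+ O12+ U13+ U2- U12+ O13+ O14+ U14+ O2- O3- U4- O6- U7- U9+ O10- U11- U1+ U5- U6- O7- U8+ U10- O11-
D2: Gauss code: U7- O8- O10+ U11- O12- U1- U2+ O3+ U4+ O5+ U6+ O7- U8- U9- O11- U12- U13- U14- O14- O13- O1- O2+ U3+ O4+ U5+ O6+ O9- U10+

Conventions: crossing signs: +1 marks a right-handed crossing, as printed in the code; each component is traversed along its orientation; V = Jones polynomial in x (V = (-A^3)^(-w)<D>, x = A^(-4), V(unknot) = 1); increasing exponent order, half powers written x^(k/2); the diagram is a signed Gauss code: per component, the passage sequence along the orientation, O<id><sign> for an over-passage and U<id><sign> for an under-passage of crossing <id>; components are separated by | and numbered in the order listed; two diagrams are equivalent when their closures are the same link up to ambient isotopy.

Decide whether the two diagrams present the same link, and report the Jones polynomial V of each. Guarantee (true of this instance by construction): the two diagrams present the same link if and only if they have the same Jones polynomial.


equivalent: no
V(D1) = -x^-4 + x^-3 + x^-1  (w -2, c 14, <D> = A^-2 + A^6 - A^10)
V(D2) = x^-2 - x^-1 + 1 - x + x^2  [14 crossings, <D> = A^-14 - A^-10 + A^-6 - A^-2 + A^2, w = -2]
key observation: V(x) takes 2 values over 2 diagrams, fixing the grouping


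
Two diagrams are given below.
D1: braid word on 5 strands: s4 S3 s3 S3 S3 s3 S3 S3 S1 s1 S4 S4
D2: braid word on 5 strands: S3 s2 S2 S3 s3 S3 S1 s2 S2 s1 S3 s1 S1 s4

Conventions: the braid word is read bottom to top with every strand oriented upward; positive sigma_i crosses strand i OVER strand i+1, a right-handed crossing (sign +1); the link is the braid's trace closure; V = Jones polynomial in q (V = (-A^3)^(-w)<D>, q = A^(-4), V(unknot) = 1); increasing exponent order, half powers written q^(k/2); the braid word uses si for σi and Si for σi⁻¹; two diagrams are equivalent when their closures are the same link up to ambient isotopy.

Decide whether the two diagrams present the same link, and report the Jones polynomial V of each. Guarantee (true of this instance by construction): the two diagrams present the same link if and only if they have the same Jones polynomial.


same link: yes
V(D1) = -q^-5 - q^-4 + q^-3 + 2q^-2 + 2q^-1 + 1  [12 crossings, <D> = A^-12 + 2A^-8 + 2A^-4 + 1 - A^4 - A^8, w = -4]
V(D2) = -q^-5 - q^-4 + q^-3 + 2q^-2 + 2q^-1 + 1  [14 crossings, <D> = A^-6 + 2A^-2 + 2A^2 + A^6 - A^10 - A^14, w = -2]
insight: Markov moves rewrite D1 (12 crossings) into D2 (14)


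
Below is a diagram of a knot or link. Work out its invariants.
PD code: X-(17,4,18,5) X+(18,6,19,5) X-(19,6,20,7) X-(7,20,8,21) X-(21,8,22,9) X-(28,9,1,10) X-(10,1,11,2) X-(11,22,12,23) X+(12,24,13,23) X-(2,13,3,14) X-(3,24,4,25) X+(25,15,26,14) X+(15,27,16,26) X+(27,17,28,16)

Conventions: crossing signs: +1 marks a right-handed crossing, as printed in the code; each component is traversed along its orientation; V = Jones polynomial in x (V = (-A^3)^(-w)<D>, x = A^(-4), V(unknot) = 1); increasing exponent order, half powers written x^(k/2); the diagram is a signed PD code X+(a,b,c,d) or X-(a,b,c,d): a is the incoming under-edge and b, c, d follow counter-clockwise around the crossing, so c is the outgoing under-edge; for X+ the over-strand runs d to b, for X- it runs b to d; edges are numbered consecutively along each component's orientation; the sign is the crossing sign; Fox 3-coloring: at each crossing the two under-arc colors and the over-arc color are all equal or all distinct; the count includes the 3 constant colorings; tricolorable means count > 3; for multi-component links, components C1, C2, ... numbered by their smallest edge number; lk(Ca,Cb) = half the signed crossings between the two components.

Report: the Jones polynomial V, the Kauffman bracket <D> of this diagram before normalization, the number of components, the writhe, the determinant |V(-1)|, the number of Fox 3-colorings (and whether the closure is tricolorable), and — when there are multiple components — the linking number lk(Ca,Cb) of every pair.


V = -x^-8 + 2x^-7 - 3x^-6 + 4x^-5 - 5x^-4 + 5x^-3 - 3x^-2 + 3x^-1 - 1
<D> = -A^-12 + 3A^-8 - 3A^-4 + 5 - 5A^4 + 4A^8 - 3A^12 + 2A^16 - A^20 (w = -4)
1 component over 14 crossings, w = -4
9 Fox colorings among 3^14, |V(-1)| = 27: tricolorable
why: V spans 8 powers of x: at least 8 crossings in any diagram


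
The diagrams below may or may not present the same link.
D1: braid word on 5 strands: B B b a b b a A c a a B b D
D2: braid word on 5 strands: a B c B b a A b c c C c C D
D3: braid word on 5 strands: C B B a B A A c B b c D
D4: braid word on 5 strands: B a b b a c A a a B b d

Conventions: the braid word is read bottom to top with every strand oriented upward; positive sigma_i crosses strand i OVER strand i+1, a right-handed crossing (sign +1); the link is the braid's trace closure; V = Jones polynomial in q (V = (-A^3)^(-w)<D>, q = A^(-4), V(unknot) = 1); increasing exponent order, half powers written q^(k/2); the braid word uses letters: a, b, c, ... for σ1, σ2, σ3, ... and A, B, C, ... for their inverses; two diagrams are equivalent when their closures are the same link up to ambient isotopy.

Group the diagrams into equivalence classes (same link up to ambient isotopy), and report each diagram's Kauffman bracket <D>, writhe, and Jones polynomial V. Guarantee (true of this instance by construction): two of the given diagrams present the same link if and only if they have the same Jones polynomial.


grouping into links: {D1, D4} | {D2} | {D3}
V(D1) = q - q^2 + 2q^3 - q^4 + q^5 - q^6  (w +4, c 14, <D> = -A^-12 + A^-8 - A^-4 + 2 - A^4 + A^8)
V(D2) = 1  [14 crossings, <D> = A^6, w = +2]
V(D3) = -q^-6 + q^-5 - q^-4 + 2q^-3 - q^-2 + q^-1  (w -4, c 12, <D> = A^-8 - A^-4 + 2 - A^4 + A^8 - A^12)
D4 (bracket -A^-6 + A^-2 - A^2 + 2A^6 - A^10 + A^14; 12 crossings at w = +6): V = q - q^2 + 2q^3 - q^4 + q^5 - q^6
key observation: 3 classes among 4 diagrams; unequal V(q) rules out equality


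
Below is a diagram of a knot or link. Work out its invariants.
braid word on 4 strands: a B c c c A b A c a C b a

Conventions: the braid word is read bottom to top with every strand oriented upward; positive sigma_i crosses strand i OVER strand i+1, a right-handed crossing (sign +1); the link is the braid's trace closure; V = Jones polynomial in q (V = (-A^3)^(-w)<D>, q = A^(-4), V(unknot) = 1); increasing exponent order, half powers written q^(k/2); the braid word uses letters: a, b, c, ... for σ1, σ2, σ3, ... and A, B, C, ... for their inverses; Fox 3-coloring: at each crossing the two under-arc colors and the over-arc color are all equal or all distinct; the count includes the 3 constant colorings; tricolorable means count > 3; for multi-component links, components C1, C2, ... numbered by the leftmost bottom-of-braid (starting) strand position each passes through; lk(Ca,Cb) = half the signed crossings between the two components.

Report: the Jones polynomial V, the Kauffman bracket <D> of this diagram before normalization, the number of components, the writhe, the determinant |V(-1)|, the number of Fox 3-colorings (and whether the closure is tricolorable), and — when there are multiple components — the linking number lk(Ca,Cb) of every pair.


V(q) = q^2 + 2q^4 - 2q^5 + q^6 - 2q^7 + q^8
bracket: -A^-17 + 2A^-13 - A^-9 + 2A^-5 - 2A^-1 - A^7, w = +5
1 component, writhe +5, over 13 crossings
det 9, colorings 27 of 3^13 — tricolorable
observation: the span of V is 6, forcing >= 6 crossings in any diagram


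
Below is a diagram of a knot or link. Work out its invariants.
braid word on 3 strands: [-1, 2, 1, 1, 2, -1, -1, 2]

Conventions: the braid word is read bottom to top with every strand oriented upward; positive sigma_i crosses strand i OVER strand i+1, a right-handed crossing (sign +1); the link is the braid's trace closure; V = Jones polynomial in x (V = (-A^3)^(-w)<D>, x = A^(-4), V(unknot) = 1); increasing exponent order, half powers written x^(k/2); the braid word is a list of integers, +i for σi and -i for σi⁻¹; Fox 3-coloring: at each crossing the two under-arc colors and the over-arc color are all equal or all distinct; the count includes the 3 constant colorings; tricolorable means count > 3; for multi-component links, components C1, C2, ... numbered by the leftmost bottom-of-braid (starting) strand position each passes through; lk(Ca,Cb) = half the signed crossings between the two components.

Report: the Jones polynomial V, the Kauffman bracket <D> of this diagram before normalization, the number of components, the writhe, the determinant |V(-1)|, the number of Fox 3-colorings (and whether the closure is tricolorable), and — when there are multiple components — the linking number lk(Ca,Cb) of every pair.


V = -x^-1 + 2 - x + 2x^2 - x^3 + x^4 - x^5
<D> = -A^-14 + A^-10 - A^-6 + 2A^-2 - A^2 + 2A^6 - A^10 (w = +2)
1 component over 8 crossings, w = +2
9 Fox colorings among 3^8, |V(-1)| = 9: tricolorable
why: w = +2 (over 8 crossings) is diagram-only; (-A^3)^(-2) removes it from V


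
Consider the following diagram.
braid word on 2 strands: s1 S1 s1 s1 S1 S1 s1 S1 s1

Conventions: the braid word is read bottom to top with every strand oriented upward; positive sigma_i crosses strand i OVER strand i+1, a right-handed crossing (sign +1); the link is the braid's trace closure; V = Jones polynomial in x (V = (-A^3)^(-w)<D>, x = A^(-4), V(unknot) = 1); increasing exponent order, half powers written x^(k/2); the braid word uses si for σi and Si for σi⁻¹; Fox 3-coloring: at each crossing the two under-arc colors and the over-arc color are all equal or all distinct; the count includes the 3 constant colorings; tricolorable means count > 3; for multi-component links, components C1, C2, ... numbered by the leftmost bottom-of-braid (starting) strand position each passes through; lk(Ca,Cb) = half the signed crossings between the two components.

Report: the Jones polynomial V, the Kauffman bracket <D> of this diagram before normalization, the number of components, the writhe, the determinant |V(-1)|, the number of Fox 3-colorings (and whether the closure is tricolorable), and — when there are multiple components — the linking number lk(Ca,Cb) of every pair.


V(x) = 1
bracket: -A^3, w = +1
1 component, writhe +1, over 9 crossings
det 1, colorings 3 of 3^9 — not tricolorable
observation: det 1 = |V(-1)|; not divisible by 3, so not tricolorable


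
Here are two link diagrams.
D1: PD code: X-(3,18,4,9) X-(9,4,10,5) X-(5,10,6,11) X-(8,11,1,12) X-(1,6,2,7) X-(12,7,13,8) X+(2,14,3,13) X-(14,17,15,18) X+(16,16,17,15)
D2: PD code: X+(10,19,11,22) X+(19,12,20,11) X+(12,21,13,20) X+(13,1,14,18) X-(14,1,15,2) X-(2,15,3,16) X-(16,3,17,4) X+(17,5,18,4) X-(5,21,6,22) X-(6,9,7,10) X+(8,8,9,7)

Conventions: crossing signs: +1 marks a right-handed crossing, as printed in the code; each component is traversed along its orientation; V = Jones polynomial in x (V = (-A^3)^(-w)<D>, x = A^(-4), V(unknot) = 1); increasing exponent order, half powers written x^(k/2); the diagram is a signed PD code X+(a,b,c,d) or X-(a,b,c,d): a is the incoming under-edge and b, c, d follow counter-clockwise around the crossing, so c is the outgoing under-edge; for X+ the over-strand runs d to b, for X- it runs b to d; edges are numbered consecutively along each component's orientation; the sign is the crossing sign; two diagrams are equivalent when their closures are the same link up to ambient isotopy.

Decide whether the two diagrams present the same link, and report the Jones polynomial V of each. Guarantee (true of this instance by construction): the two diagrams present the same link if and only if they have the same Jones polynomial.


same link: no
V(D1) = -x^(-11/2) + x^(-9/2) - x^(-7/2) - x^(-3/2)  [9 crossings, <D> = A^-9 + A^-1 - A^3 + A^7, w = -5]
V(D2) = -x^(1/2) - x^(5/2)  (w +1, c 11, <D> = A^-7 + A)
note: 2 values of V(x) split the 2 diagrams


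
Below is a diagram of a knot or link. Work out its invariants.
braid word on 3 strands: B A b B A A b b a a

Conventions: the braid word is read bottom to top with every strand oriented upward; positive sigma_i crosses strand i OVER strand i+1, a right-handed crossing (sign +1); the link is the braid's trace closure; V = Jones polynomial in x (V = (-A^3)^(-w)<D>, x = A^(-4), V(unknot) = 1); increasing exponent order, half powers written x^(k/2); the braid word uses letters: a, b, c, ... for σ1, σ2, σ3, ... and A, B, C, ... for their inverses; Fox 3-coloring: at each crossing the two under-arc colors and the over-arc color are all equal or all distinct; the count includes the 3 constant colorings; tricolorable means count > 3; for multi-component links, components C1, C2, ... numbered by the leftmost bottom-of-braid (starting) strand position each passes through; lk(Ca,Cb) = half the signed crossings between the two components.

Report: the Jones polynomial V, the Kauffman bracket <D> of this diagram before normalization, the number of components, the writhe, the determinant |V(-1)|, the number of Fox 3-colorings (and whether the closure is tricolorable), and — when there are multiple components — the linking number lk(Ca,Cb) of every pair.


V = -x^-3 + 2x^-2 - 2x^-1 + 3 - 2x + 2x^2 - x^3
<D> = -A^-12 + 2A^-8 - 2A^-4 + 3 - 2A^4 + 2A^8 - A^12 (w = 0)
1 component over 10 crossings, w = 0
3 Fox colorings among 3^10, |V(-1)| = 13: not tricolorable
why: w = 0 shifts under R1 moves; the (-A^3)^(0) factor cancels that in V


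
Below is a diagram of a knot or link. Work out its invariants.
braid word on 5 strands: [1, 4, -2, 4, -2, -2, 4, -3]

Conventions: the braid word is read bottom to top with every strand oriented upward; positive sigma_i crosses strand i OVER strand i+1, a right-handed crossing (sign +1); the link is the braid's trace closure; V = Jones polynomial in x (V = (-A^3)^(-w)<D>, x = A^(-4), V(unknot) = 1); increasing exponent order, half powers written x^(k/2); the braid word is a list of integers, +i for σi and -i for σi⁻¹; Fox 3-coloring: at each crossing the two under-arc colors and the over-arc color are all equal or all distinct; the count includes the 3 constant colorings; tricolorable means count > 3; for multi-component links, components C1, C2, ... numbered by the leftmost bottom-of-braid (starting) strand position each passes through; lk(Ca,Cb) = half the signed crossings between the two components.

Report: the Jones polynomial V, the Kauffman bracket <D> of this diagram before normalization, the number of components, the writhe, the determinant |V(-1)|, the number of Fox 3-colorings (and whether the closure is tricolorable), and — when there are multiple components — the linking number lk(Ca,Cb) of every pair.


V = -x^-3 + x^-2 - x^-1 + 3 - x + x^2 - x^3
<D> = -A^-12 + A^-8 - A^-4 + 3 - A^4 + A^8 - A^12 (w = 0)
1 component over 8 crossings, w = 0
27 Fox colorings among 3^8, |V(-1)| = 9: tricolorable
why: det 9 = |V(-1)|; divisible by 3, so tricolorable


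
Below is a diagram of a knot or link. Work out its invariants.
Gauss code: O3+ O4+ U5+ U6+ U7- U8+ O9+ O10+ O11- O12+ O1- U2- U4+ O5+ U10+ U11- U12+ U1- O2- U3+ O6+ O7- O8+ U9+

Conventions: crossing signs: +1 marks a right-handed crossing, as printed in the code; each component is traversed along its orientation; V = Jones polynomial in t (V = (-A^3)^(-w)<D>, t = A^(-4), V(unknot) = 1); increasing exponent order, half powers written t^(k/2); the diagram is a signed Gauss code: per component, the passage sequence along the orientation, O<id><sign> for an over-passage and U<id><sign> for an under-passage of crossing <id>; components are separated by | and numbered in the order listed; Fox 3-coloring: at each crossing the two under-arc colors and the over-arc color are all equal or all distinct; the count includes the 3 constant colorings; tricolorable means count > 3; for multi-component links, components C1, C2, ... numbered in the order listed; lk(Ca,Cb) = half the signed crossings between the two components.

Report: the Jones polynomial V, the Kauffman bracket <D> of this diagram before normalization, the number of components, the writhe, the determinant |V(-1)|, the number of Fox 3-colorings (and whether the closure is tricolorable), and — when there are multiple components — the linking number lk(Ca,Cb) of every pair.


V = t - t^2 + 2t^3 - t^4 + t^5 - t^6
<D> = -A^-12 + A^-8 - A^-4 + 2 - A^4 + A^8 (w = +4)
1 component over 12 crossings, w = +4
3 Fox colorings among 3^12, |V(-1)| = 7: not tricolorable
why: det 7 = |V(-1)|; not divisible by 3, so not tricolorable


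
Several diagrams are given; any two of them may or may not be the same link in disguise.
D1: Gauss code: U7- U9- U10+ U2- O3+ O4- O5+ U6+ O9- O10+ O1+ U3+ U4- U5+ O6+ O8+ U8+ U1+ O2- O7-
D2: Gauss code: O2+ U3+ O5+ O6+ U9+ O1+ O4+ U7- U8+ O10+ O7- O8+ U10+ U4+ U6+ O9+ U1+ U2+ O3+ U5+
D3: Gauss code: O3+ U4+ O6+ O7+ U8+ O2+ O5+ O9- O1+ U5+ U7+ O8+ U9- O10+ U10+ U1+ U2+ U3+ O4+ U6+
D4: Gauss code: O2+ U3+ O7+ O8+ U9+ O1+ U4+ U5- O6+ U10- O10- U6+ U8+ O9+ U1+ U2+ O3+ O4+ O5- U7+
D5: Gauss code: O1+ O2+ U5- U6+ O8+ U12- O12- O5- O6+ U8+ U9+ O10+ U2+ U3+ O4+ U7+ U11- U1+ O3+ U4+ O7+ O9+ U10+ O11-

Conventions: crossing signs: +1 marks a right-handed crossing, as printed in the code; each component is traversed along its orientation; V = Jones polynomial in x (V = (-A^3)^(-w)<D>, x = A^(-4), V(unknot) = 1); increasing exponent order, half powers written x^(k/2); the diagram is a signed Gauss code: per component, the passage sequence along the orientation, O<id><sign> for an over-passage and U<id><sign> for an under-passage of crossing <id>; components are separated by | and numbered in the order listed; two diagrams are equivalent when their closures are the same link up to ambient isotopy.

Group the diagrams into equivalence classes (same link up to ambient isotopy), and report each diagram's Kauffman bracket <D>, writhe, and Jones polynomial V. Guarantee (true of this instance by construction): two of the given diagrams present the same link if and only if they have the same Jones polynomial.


grouping into links: {D1} | {D2, D3, D4, D5}
V(D1) = x + x^3 - x^4  (w +2, c 10, <D> = -A^-10 + A^-6 + A^2)
V(D2) = x^2 + 2x^4 - 2x^5 + x^6 - 2x^7 + x^8  [10 crossings, <D> = A^-8 - 2A^-4 + 1 - 2A^4 + 2A^8 + A^16, w = +8]
D3 (bracket A^-8 - 2A^-4 + 1 - 2A^4 + 2A^8 + A^16; 10 crossings at w = +8): V = x^2 + 2x^4 - 2x^5 + x^6 - 2x^7 + x^8
D4 (bracket A^-14 - 2A^-10 + A^-6 - 2A^-2 + 2A^2 + A^10; 10 crossings at w = +6): V = x^2 + 2x^4 - 2x^5 + x^6 - 2x^7 + x^8
D5 (bracket A^-14 - 2A^-10 + A^-6 - 2A^-2 + 2A^2 + A^10; 12 crossings at w = +6): V = x^2 + 2x^4 - 2x^5 + x^6 - 2x^7 + x^8
why: comparing 5 Jones polynomials yields 2 groups


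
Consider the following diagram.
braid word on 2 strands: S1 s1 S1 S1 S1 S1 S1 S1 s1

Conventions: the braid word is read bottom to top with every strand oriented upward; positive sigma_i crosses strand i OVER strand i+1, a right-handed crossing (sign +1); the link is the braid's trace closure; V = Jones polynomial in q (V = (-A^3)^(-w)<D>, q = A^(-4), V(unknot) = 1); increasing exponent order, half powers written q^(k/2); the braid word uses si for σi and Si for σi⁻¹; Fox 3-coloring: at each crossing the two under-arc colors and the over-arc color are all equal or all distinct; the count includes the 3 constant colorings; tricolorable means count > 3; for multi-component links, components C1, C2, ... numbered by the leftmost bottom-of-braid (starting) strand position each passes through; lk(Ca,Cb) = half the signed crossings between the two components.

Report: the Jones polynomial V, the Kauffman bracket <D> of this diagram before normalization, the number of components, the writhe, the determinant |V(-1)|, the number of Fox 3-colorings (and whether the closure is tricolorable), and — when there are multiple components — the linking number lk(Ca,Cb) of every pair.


V(q) = -q^-7 + q^-6 - q^-5 + q^-4 + q^-2
bracket: -A^-7 - A + A^5 - A^9 + A^13, w = -5
1 component, writhe -5, over 9 crossings
det 5, colorings 3 of 3^9 — not tricolorable
observation: w = -5 shifts under R1 moves; the (-A^3)^(5) factor cancels that in V


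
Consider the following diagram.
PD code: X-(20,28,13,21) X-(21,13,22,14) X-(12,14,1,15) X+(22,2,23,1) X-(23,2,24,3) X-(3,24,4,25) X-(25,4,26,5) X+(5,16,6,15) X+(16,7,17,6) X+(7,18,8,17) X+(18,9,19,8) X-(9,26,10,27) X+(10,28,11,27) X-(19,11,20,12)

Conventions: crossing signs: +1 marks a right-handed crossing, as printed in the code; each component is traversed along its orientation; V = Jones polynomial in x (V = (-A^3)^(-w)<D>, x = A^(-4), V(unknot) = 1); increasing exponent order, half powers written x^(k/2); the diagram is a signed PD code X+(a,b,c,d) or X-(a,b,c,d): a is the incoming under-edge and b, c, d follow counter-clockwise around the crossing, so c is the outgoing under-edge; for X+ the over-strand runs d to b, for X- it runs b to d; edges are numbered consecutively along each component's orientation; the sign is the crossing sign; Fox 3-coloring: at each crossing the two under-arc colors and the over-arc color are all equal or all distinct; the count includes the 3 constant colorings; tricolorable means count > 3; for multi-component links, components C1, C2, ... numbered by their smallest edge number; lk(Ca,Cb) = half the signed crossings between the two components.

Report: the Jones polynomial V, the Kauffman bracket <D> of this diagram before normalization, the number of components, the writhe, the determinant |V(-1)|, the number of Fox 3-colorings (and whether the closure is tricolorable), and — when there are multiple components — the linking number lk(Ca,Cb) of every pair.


Jones polynomial: V(x) = x^-4 + x^-2 + 2
<D> = 2A^-6 + A^2 + A^10; writhe -2
components 3, writhe -2 (14 crossings)
linking number lk(C1,C2) = +1
lk(C1,C3): -1
lk(C2,C3) = -1
3-colorings: 3 of 3^14, det 4 — not tricolorable
note: summing lk over 3 pairs gives -1


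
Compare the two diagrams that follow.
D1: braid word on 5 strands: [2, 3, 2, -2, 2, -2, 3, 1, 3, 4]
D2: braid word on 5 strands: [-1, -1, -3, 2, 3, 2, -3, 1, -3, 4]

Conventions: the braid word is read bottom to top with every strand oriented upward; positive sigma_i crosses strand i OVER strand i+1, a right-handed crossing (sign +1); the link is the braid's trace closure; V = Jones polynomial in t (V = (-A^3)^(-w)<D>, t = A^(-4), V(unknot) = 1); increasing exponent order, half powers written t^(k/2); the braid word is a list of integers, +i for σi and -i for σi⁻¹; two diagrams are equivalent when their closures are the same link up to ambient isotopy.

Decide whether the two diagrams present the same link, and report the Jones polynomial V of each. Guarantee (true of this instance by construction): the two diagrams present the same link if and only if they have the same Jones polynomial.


equivalent: no
D1 (bracket -A^2 + A^6 + A^14; 10 crossings at w = +6): V = t + t^3 - t^4
D2 (bracket 1; 10 crossings at w = 0): V = 1
key observation: comparing 2 Jones polynomials yields 2 groups


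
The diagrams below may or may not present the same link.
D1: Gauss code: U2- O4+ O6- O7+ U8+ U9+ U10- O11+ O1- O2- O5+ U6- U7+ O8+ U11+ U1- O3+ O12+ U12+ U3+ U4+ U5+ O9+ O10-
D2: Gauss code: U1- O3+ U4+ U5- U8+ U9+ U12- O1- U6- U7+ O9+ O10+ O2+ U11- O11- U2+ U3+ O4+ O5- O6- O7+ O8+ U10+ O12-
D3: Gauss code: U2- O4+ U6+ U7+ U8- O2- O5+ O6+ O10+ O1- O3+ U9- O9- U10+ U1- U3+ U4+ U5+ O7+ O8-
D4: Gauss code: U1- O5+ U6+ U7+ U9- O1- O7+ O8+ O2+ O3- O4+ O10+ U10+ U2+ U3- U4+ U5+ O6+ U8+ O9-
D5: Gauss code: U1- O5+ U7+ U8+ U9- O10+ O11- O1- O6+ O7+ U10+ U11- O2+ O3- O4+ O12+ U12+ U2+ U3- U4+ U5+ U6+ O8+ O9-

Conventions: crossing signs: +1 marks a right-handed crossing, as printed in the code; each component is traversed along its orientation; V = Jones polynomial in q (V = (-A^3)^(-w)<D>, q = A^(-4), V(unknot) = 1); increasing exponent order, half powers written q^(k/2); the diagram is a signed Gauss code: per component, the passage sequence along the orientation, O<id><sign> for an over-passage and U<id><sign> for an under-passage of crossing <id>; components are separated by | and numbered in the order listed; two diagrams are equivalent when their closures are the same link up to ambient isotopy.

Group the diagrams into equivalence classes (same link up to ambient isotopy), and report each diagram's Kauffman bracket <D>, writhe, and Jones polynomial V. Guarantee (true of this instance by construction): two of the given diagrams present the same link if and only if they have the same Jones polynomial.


equivalence classes: {D1, D2, D3, D4, D5}
D1 (bracket A^12; 12 crossings at w = +4): V = 1
D2 (bracket A^6; 12 crossings at w = +2): V = 1
V(D3) = 1  [10 crossings, <D> = A^6, w = +2]
D4 (bracket A^12; 10 crossings at w = +4): V = 1
V(D5) = 1  (w +4, c 12, <D> = A^12)
key observation: all 5 diagrams share one V(q), hence one class


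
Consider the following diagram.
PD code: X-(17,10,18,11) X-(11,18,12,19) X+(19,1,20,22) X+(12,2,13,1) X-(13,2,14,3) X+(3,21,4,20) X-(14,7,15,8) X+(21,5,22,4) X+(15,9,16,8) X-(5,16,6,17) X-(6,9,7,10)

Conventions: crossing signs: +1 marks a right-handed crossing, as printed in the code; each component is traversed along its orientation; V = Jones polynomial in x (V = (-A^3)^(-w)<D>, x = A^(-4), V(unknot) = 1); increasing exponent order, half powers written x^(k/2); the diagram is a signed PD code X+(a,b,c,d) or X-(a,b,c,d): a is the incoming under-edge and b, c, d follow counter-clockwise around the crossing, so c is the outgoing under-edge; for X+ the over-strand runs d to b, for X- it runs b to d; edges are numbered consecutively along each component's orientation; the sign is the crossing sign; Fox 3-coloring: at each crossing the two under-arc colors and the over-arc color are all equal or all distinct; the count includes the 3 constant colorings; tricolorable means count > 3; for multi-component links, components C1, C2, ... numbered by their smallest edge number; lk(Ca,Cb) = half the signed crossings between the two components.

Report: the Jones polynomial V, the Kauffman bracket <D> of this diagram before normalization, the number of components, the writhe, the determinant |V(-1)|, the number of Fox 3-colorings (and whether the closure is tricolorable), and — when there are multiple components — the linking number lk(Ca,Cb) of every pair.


V(x) = -x^-3 + x^-2 - x^-1 + 3 - x + x^2 - x^3
bracket: A^-15 - A^-11 + A^-7 - 3A^-3 + A - A^5 + A^9, w = -1
1 component, writhe -1, over 11 crossings
det 9, colorings 27 of 3^11 — tricolorable
observation: det 9 = |V(-1)|; divisible by 3, so tricolorable


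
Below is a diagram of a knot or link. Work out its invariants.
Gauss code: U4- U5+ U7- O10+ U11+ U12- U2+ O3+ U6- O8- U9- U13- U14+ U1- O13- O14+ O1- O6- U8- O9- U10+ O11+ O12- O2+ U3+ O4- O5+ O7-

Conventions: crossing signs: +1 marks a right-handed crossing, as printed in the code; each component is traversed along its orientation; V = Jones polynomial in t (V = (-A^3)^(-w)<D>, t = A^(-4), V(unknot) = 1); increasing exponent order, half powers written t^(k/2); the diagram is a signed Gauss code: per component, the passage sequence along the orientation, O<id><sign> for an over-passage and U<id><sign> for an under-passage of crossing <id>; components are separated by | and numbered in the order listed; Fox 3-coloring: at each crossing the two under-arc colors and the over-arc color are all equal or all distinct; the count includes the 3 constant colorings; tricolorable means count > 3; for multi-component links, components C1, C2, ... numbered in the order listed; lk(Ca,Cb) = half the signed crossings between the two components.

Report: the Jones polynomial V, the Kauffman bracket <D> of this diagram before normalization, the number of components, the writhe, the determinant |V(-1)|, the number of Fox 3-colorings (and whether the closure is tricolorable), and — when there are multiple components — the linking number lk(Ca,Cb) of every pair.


V(t) = -t^-3 + t^-2 - t^-1 + 3 - t + t^2 - t^3
bracket: -A^-18 + A^-14 - A^-10 + 3A^-6 - A^-2 + A^2 - A^6, w = -2
1 component, writhe -2, over 14 crossings
det 9, colorings 27 of 3^14 — tricolorable
observation: w = -2 (over 14 crossings) is diagram-only; (-A^3)^(2) removes it from V


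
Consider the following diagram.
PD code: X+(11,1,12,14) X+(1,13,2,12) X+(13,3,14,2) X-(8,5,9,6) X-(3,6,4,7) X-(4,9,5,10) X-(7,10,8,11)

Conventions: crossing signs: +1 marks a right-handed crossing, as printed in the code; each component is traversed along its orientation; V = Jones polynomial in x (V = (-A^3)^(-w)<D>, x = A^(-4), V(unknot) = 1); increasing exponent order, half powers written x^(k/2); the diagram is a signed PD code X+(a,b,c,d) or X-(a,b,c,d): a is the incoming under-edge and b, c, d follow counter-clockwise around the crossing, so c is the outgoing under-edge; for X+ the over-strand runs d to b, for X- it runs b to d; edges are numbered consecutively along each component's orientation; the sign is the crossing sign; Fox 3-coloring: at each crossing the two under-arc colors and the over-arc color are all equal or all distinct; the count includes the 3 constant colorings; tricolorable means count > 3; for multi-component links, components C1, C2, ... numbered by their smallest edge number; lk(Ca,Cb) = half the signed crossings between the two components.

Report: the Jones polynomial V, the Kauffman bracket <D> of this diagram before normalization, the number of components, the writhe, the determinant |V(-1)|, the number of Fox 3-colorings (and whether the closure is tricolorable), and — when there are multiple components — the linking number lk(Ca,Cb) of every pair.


Jones polynomial: V(x) = -x^-3 + x^-2 - x^-1 + 3 - x + x^2 - x^3
<D> = A^-15 - A^-11 + A^-7 - 3A^-3 + A - A^5 + A^9; writhe -1
components 1, writhe -1 (7 crossings)
3-colorings: 27 of 3^7, det 9 — tricolorable
note: |V(-1)| = 9: so tricolorable, since 3 divides 9


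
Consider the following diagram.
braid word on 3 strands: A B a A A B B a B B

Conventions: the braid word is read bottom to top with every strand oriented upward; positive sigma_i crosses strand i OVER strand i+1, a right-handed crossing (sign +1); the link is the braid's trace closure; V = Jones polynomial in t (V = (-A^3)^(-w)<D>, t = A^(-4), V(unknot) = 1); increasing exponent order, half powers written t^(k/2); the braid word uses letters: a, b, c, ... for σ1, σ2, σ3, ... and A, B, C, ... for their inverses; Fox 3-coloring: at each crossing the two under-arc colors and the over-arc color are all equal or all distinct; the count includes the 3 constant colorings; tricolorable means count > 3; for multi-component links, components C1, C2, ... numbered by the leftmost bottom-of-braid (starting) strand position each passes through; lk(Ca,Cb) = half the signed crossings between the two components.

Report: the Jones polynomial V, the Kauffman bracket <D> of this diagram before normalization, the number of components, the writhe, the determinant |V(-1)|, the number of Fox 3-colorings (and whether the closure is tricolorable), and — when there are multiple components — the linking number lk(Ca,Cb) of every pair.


V = t^-8 - 2t^-7 + t^-6 - 2t^-5 + 2t^-4 + t^-2
<D> = A^-10 + 2A^-2 - 2A^2 + A^6 - 2A^10 + A^14 (w = -6)
1 component over 10 crossings, w = -6
27 Fox colorings among 3^10, |V(-1)| = 9: tricolorable
why: V spans 6 powers of t: at least 6 crossings in any diagram


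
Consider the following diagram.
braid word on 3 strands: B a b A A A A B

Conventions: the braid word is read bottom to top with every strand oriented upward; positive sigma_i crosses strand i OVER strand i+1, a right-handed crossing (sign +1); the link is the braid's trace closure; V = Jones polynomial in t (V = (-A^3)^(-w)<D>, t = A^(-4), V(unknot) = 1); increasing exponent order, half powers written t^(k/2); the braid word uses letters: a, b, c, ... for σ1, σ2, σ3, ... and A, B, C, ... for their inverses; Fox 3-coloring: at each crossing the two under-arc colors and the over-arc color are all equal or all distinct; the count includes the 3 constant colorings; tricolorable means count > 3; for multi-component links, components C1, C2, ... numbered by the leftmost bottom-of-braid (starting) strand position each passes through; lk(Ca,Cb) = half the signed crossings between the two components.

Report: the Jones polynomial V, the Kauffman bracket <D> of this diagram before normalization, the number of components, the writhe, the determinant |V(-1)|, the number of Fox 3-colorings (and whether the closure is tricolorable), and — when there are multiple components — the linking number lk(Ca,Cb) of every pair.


Jones polynomial: V(t) = -t^-7 + t^-6 - t^-5 + t^-4 + t^-2
<D> = A^-4 + A^4 - A^8 + A^12 - A^16; writhe -4
components 1, writhe -4 (8 crossings)
3-colorings: 3 of 3^8, det 5 — not tricolorable
note: w = -4 shifts under R1 moves; the (-A^3)^(4) factor cancels that in V
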